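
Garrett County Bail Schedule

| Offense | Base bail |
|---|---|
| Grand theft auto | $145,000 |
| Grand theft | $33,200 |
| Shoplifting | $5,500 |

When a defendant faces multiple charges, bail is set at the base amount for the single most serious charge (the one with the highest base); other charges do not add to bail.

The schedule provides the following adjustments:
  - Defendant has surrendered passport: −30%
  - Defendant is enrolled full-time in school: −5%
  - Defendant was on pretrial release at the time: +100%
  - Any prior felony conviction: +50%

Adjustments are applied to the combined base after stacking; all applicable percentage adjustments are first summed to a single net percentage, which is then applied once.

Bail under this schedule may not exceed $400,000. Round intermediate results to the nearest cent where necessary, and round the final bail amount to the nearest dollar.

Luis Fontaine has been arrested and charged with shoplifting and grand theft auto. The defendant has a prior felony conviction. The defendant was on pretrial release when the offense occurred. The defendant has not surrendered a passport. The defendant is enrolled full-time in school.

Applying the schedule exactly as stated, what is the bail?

$355,250

Base amounts from the schedule: shoplifting $5,500; grand theft auto $145,000.
Stacking rule: use the highest base only. Highest is grand theft auto at $145,000. Combined base = $145,000.
Net percentage adjustment: −5% +100% +50% = +145%. $145,000 × 2.45 = $355,250.
$355,250 is within the $400,000 maximum.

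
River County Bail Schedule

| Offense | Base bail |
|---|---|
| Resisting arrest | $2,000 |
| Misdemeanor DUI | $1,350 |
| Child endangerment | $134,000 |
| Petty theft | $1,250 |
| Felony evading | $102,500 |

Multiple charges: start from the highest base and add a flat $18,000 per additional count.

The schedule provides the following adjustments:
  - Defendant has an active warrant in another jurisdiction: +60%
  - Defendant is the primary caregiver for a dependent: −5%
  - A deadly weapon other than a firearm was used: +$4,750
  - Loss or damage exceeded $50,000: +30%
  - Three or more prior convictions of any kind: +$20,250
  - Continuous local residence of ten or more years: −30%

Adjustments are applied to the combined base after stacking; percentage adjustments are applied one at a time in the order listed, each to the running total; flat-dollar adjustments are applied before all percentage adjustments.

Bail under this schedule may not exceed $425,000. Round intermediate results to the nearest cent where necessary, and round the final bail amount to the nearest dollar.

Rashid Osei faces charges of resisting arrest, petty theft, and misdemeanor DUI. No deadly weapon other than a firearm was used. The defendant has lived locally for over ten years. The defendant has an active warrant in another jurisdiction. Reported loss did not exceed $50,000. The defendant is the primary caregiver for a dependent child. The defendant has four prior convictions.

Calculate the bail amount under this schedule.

Base amounts from the schedule: resisting arrest $2,000; petty theft $1,250; misdemeanor DUI $1,350.
Stacking rule: highest base plus $18,000 per additional charge. Highest is resisting arrest at $2,000; 2 additional charges → +$36,000. Combined base = $38,000.
Three or more prior convictions of any kind (+$20,250 flat): $38,000 + $20,250 = $58,250.
Defendant has an active warrant in another jurisdiction (+60%): $58,250 × 1.6 = $93,200.
Defendant is the primary caregiver for a dependent (−5%): $93,200 × 0.95 = $88,540.
Continuous local residence of ten or more years (−30%): $88,540 × 0.7 = $61,978.
$61,978 is within the $425,000 maximum.

$61,978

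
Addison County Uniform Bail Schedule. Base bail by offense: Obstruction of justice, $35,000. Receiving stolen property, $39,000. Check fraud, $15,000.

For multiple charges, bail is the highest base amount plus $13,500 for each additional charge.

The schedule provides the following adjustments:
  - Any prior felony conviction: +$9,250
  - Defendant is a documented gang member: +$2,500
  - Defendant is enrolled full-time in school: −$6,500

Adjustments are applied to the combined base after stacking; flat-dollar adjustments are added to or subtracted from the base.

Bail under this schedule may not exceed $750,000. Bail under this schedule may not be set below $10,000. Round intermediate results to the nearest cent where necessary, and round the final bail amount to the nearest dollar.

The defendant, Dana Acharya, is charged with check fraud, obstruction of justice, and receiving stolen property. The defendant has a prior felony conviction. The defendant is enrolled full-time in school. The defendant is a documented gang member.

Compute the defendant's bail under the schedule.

$71,250

Base amounts from the schedule: check fraud $15,000; obstruction of justice $35,000; receiving stolen property $39,000.
Stacking rule: highest base plus $13,500 per additional charge. Highest is receiving stolen property at $39,000; 2 additional charges → +$27,000. Combined base = $66,000.
Any prior felony conviction (+$9,250 flat): $66,000 + $9,250 = $75,250.
Defendant is a documented gang member (+$2,500 flat): $75,250 + $2,500 = $77,750.
Defendant is enrolled full-time in school (−$6,500 flat): $77,750 − $6,500 = $71,250.
$71,250 is within the $750,000 maximum.
$71,250 is at or above the $10,000 minimum.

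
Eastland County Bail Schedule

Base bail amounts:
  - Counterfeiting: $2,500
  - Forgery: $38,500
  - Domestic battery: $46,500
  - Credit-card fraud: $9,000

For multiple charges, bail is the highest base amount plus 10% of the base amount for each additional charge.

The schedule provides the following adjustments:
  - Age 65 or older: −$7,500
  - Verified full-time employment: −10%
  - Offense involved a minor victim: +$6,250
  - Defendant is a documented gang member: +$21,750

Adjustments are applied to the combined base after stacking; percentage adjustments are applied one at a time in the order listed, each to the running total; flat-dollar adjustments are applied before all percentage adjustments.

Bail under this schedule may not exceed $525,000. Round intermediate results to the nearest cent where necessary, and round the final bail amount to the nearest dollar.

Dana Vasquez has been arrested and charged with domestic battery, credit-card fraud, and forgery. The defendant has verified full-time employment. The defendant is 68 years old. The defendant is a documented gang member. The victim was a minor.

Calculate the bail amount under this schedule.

Base amounts from the schedule: domestic battery $46,500; credit-card fraud $9,000; forgery $38,500.
Stacking rule: highest base plus 10% of each additional charge. Highest is domestic battery at $46,500. Additional: $9,000 × 10% = $900; $38,500 × 10% = $3,850. Combined base = $46,500 + $4,750 = $51,250.
Age 65 or older (−$7,500 flat): $51,250 − $7,500 = $43,750.
Offense involved a minor victim (+$6,250 flat): $43,750 + $6,250 = $50,000.
Defendant is a documented gang member (+$21,750 flat): $50,000 + $21,750 = $71,750.
Verified full-time employment (−10%): $71,750 × 0.9 = $64,575.
$64,575 is within the $525,000 maximum.

$64,575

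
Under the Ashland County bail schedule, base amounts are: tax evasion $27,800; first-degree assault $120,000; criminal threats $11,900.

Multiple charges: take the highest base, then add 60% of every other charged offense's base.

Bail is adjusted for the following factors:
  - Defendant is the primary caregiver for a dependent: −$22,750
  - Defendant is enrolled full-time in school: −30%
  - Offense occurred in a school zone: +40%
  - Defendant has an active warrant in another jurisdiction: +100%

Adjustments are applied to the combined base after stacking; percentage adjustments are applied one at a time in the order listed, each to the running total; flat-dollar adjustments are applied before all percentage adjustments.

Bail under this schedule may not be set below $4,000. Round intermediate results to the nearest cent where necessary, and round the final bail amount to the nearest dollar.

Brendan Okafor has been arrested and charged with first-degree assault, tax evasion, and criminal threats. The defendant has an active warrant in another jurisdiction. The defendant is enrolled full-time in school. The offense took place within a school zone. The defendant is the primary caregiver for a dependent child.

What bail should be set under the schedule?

Base amounts from the schedule: first-degree assault $120,000; tax evasion $27,800; criminal threats $11,900.
Stacking rule: highest base plus 60% of each additional charge. Highest is first-degree assault at $120,000. Additional: $27,800 × 60% = $16,680; $11,900 × 60% = $7,140. Combined base = $120,000 + $23,820 = $143,820.
Defendant is the primary caregiver for a dependent (−$22,750 flat): $143,820 − $22,750 = $121,070.
Defendant is enrolled full-time in school (−30%): $121,070 × 0.7 = $84,749.
Offense occurred in a school zone (+40%): $84,749 × 1.4 = $118,648.60.
Defendant has an active warrant in another jurisdiction (+100%): $118,648.60 × 2 = $237,297.20.
$237,297.20 is at or above the $4,000 minimum.
Rounded to the nearest dollar: $237,297.

$237,297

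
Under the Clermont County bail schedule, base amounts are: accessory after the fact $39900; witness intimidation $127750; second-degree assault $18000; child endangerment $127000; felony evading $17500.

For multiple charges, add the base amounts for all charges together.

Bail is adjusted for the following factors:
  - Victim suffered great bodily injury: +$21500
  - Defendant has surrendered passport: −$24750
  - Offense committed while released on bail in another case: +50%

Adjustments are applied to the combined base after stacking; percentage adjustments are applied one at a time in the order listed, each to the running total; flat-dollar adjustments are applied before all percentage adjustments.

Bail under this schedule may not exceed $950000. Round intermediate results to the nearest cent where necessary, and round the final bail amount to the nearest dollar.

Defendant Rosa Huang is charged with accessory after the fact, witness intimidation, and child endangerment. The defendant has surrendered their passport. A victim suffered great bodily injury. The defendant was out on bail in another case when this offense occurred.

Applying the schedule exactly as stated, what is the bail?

$437100

Base amounts from the schedule: accessory after the fact $39900; witness intimidation $127750; child endangerment $127000.
Stacking rule: sum of all bases. $39900 + $127750 + $127000 = $294650.
Victim suffered great bodily injury (+$21500 flat): $294650 + $21500 = $316150.
Defendant has surrendered passport (−$24750 flat): $316150 − $24750 = $291400.
Offense committed while released on bail in another case (+50%): $291400 × 1.5 = $437100.
$437100 is within the $950000 maximum.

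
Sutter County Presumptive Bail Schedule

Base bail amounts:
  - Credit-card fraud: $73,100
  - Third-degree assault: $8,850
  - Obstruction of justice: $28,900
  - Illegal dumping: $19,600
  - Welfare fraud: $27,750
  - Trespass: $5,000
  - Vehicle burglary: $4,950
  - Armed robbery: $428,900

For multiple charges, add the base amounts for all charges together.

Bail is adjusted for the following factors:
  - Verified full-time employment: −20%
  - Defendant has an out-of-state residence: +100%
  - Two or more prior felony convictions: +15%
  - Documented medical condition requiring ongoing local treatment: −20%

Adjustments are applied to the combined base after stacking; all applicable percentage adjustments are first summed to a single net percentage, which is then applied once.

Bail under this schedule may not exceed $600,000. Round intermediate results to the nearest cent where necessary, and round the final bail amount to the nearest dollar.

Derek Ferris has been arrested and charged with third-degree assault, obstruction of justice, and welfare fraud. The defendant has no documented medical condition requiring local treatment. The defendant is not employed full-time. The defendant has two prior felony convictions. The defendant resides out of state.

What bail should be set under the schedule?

$140,825

Base amounts from the schedule: third-degree assault $8,850; obstruction of justice $28,900; welfare fraud $27,750.
Stacking rule: sum of all bases. $8,850 + $28,900 + $27,750 = $65,500.
Net percentage adjustment: +100% +15% = +115%. $65,500 × 2.15 = $140,825.
$140,825 is within the $600,000 maximum.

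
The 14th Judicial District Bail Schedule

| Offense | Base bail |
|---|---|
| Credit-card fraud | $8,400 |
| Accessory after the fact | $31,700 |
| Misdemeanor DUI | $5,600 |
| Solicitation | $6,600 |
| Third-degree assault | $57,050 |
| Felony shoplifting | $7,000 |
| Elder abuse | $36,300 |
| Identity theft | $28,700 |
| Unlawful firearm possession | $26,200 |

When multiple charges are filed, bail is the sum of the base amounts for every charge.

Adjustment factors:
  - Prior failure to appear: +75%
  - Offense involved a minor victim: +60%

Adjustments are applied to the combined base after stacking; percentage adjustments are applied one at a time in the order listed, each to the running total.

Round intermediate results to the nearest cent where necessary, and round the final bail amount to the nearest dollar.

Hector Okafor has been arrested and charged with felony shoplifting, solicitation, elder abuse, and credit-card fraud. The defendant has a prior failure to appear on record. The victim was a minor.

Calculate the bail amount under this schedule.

$163,240

Base amounts from the schedule: felony shoplifting $7,000; solicitation $6,600; elder abuse $36,300; credit-card fraud $8,400.
Stacking rule: sum of all bases. $7,000 + $6,600 + $36,300 + $8,400 = $58,300.
Prior failure to appear (+75%): $58,300 × 1.75 = $102,025.
Offense involved a minor victim (+60%): $102,025 × 1.6 = $163,240.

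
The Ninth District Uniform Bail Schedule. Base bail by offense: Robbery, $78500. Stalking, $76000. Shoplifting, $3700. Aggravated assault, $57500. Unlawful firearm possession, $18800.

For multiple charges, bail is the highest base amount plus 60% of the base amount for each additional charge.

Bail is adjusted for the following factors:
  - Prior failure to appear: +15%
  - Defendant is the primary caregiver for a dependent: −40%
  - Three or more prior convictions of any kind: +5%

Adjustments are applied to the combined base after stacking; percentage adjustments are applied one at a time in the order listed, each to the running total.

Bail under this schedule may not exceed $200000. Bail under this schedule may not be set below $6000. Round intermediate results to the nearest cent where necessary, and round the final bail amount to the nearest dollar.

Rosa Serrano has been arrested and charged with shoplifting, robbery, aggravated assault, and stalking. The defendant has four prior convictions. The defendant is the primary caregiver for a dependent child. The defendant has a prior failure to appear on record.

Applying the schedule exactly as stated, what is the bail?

Base amounts from the schedule: shoplifting $3700; robbery $78500; aggravated assault $57500; stalking $76000.
Stacking rule: highest base plus 60% of each additional charge. Highest is robbery at $78500. Additional: $3700 × 60% = $2220; $57500 × 60% = $34500; $76000 × 60% = $45600. Combined base = $78500 + $82320 = $160820.
Prior failure to appear (+15%): $160820 × 1.15 = $184943.
Defendant is the primary caregiver for a dependent (−40%): $184943 × 0.6 = $110965.80.
Three or more prior convictions of any kind (+5%): $110965.80 × 1.05 = $116514.09.
$116514.09 is within the $200000 maximum.
$116514.09 is at or above the $6000 minimum.
Rounded to the nearest dollar: $116514.

$116514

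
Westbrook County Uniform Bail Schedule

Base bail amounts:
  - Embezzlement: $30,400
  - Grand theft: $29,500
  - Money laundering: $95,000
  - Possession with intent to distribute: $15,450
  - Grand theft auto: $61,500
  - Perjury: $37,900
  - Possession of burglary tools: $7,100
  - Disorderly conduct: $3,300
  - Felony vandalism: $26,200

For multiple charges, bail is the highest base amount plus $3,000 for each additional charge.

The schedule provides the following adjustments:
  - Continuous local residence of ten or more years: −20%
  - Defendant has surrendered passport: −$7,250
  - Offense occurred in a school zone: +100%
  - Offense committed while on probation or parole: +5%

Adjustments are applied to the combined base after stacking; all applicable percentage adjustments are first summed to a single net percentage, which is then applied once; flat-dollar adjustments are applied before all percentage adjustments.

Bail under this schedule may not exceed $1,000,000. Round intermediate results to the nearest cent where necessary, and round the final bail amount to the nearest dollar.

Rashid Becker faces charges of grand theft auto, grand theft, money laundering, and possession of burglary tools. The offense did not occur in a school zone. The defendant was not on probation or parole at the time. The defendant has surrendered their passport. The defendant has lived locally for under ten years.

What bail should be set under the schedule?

Base amounts from the schedule: grand theft auto $61,500; grand theft $29,500; money laundering $95,000; possession of burglary tools $7,100.
Stacking rule: highest base plus $3,000 per additional charge. Highest is money laundering at $95,000; 3 additional charges → +$9,000. Combined base = $104,000.
Defendant has surrendered passport (−$7,250 flat): $104,000 − $7,250 = $96,750.
$96,750 is within the $1,000,000 maximum.

$96,750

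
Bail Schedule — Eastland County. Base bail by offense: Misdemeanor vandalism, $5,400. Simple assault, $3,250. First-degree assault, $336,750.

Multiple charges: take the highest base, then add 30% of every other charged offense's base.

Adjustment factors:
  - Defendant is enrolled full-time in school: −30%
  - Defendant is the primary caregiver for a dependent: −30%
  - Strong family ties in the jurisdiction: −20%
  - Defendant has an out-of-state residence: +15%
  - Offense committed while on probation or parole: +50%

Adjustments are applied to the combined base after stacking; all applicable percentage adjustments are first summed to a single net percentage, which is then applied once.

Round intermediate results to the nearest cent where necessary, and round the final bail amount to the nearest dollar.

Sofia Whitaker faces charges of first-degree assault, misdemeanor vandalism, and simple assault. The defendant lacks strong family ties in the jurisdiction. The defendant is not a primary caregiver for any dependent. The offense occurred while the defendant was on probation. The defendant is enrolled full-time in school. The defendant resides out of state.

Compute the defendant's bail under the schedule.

$458,116

Base amounts from the schedule: first-degree assault $336,750; misdemeanor vandalism $5,400; simple assault $3,250.
Stacking rule: highest base plus 30% of each additional charge. Highest is first-degree assault at $336,750. Additional: $5,400 × 30% = $1,620; $3,250 × 30% = $975. Combined base = $336,750 + $2,595 = $339,345.
Net percentage adjustment: −30% +15% +50% = +35%. $339,345 × 1.35 = $458,115.75.
Rounded to the nearest dollar: $458,116.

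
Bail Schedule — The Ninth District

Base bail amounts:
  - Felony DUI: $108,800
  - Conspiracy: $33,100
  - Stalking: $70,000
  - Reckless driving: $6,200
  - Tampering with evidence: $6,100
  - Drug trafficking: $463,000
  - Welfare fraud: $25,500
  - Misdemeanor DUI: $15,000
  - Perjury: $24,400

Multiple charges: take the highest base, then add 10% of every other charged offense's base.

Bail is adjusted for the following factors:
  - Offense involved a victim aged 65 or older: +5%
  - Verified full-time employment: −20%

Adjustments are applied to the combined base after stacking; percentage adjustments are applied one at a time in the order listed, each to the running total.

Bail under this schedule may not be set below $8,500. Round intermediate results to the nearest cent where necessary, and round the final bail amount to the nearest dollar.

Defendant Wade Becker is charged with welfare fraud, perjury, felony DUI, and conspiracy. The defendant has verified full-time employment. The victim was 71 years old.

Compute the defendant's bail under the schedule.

$98,364

Base amounts from the schedule: welfare fraud $25,500; perjury $24,400; felony DUI $108,800; conspiracy $33,100.
Stacking rule: highest base plus 10% of each additional charge. Highest is felony DUI at $108,800. Additional: $25,500 × 10% = $2,550; $24,400 × 10% = $2,440; $33,100 × 10% = $3,310. Combined base = $108,800 + $8,300 = $117,100.
Offense involved a victim aged 65 or older (+5%): $117,100 × 1.05 = $122,955.
Verified full-time employment (−20%): $122,955 × 0.8 = $98,364.
$98,364 is at or above the $8,500 minimum.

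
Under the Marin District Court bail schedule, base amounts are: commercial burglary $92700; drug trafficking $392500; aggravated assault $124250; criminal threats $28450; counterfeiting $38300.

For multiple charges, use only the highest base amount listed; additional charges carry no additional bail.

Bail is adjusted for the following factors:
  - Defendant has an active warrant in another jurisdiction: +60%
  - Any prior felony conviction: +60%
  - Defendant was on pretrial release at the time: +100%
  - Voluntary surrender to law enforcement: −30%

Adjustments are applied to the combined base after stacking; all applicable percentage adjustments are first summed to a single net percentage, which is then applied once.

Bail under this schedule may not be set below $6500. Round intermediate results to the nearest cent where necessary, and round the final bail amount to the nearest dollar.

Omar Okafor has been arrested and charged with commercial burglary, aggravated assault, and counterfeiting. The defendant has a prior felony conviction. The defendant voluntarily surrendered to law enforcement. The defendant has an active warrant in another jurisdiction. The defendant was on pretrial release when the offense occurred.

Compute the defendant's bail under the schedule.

Base amounts from the schedule: commercial burglary $92700; aggravated assault $124250; counterfeiting $38300.
Stacking rule: use the highest base only. Highest is aggravated assault at $124250. Combined base = $124250.
Net percentage adjustment: +60% +60% +100% −30% = +190%. $124250 × 2.9 = $360325.
$360325 is at or above the $6500 minimum.

$360325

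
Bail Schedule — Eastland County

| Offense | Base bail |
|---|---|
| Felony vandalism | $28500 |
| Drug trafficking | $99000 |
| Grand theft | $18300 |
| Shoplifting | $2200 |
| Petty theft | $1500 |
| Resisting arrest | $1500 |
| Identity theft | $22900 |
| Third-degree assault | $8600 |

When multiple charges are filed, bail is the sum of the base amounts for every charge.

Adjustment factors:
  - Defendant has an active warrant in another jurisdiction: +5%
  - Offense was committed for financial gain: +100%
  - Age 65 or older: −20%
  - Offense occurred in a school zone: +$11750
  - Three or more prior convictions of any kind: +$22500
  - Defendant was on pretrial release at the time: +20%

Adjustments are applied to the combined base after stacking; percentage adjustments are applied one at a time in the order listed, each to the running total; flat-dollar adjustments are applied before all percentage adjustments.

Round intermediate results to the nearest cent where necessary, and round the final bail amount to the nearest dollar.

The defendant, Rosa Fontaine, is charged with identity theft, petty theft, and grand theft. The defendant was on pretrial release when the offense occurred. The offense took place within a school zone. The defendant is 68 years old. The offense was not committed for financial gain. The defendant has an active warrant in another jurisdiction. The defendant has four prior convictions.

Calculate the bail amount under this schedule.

Base amounts from the schedule: identity theft $22900; petty theft $1500; grand theft $18300.
Stacking rule: sum of all bases. $22900 + $1500 + $18300 = $42700.
Offense occurred in a school zone (+$11750 flat): $42700 + $11750 = $54450.
Three or more prior convictions of any kind (+$22500 flat): $54450 + $22500 = $76950.
Defendant has an active warrant in another jurisdiction (+5%): $76950 × 1.05 = $80797.50.
Age 65 or older (−20%): $80797.50 × 0.8 = $64638.
Defendant was on pretrial release at the time (+20%): $64638 × 1.2 = $77565.60.
Rounded to the nearest dollar: $77566.

$77566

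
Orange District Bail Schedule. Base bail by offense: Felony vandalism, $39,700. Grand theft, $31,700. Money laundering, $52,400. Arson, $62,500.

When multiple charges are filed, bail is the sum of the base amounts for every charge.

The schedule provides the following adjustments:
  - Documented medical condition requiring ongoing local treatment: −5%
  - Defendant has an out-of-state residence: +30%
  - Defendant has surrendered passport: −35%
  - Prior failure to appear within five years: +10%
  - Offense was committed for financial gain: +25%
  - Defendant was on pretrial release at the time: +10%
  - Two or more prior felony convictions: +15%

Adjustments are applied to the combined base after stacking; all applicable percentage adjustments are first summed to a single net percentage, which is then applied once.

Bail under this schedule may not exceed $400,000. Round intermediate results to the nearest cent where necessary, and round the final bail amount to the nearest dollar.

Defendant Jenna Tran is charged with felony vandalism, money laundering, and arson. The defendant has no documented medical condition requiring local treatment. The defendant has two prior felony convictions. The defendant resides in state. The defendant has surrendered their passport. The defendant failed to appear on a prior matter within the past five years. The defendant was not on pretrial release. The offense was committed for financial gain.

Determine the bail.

$177,790

Base amounts from the schedule: felony vandalism $39,700; money laundering $52,400; arson $62,500.
Stacking rule: sum of all bases. $39,700 + $52,400 + $62,500 = $154,600.
Net percentage adjustment: −35% +10% +25% +15% = +15%. $154,600 × 1.15 = $177,790.
$177,790 is within the $400,000 maximum.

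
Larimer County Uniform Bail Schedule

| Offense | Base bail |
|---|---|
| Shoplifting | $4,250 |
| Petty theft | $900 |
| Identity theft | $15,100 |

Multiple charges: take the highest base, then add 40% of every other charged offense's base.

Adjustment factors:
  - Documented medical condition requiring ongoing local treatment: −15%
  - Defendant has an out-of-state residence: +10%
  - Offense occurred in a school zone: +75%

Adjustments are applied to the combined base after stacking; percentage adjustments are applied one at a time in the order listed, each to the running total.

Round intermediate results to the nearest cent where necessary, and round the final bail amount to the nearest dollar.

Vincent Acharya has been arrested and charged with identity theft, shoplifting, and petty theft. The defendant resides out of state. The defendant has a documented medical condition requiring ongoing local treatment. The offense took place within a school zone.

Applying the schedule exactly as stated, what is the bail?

Base amounts from the schedule: identity theft $15,100; shoplifting $4,250; petty theft $900.
Stacking rule: highest base plus 40% of each additional charge. Highest is identity theft at $15,100. Additional: $4,250 × 40% = $1,700; $900 × 40% = $360. Combined base = $15,100 + $2,060 = $17,160.
Documented medical condition requiring ongoing local treatment (−15%): $17,160 × 0.85 = $14,586.
Defendant has an out-of-state residence (+10%): $14,586 × 1.1 = $16,044.60.
Offense occurred in a school zone (+75%): $16,044.60 × 1.75 = $28,078.05.
Rounded to the nearest dollar: $28,078.

$28,078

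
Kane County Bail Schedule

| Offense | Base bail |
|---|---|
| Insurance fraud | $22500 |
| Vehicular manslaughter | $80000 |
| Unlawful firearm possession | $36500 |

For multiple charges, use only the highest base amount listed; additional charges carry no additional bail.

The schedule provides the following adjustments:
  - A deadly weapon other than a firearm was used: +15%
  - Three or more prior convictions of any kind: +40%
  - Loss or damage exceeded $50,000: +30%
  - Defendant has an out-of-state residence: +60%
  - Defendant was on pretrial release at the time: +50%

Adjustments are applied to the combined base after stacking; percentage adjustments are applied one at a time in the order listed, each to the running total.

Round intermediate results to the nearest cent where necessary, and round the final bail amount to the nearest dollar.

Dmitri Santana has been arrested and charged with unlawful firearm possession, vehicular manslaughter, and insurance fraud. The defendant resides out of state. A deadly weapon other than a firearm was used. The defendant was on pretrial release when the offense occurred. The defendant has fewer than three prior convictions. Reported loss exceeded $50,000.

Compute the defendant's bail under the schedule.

$287040

Base amounts from the schedule: unlawful firearm possession $36500; vehicular manslaughter $80000; insurance fraud $22500.
Stacking rule: use the highest base only. Highest is vehicular manslaughter at $80000. Combined base = $80000.
A deadly weapon other than a firearm was used (+15%): $80000 × 1.15 = $92000.
Loss or damage exceeded $50,000 (+30%): $92000 × 1.3 = $119600.
Defendant has an out-of-state residence (+60%): $119600 × 1.6 = $191360.
Defendant was on pretrial release at the time (+50%): $191360 × 1.5 = $287040.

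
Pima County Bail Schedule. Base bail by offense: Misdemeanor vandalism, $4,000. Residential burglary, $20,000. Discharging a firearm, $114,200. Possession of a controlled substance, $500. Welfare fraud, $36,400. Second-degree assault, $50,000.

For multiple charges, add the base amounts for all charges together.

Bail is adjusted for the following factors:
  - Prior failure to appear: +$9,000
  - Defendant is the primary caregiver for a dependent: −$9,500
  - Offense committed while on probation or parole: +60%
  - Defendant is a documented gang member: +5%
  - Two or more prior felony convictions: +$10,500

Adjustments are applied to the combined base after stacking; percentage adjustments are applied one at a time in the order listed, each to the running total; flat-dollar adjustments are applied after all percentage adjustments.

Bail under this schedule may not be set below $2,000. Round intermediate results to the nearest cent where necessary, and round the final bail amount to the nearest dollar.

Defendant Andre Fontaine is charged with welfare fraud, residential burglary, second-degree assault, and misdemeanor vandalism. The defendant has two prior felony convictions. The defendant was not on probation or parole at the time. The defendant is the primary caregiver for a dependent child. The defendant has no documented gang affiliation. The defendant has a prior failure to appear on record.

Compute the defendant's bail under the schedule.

Base amounts from the schedule: welfare fraud $36,400; residential burglary $20,000; second-degree assault $50,000; misdemeanor vandalism $4,000.
Stacking rule: sum of all bases. $36,400 + $20,000 + $50,000 + $4,000 = $110,400.
Prior failure to appear (+$9,000 flat): $110,400 + $9,000 = $119,400.
Defendant is the primary caregiver for a dependent (−$9,500 flat): $119,400 − $9,500 = $109,900.
Two or more prior felony convictions (+$10,500 flat): $109,900 + $10,500 = $120,400.
$120,400 is at or above the $2,000 minimum.

$120,400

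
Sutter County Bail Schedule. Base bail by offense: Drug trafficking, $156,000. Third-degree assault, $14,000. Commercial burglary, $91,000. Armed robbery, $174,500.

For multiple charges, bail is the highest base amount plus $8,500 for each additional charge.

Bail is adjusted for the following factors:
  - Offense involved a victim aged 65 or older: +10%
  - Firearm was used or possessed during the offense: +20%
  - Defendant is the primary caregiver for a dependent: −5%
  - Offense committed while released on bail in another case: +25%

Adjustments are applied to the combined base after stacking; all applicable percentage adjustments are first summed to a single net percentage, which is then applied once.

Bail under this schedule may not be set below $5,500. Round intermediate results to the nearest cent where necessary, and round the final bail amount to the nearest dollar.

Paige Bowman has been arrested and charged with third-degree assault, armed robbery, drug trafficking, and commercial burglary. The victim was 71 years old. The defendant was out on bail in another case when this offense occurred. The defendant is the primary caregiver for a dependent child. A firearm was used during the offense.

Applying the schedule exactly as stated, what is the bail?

Base amounts from the schedule: third-degree assault $14,000; armed robbery $174,500; drug trafficking $156,000; commercial burglary $91,000.
Stacking rule: highest base plus $8,500 per additional charge. Highest is armed robbery at $174,500; 3 additional charges → +$25,500. Combined base = $200,000.
Net percentage adjustment: +10% +20% −5% +25% = +50%. $200,000 × 1.5 = $300,000.
$300,000 is at or above the $5,500 minimum.

$300,000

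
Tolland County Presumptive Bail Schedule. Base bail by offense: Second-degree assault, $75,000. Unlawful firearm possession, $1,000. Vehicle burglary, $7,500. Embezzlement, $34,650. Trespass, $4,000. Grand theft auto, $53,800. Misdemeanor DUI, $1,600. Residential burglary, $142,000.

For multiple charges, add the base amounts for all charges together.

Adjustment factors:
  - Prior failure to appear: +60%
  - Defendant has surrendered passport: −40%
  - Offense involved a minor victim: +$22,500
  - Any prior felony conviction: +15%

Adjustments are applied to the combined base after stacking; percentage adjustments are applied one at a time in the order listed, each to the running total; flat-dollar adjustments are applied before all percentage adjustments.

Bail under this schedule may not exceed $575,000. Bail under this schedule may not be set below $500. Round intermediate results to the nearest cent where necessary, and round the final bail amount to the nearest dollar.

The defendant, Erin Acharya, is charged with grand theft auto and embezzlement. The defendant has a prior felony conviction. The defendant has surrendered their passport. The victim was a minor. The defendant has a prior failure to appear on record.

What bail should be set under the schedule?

$122,489

Base amounts from the schedule: grand theft auto $53,800; embezzlement $34,650.
Stacking rule: sum of all bases. $53,800 + $34,650 = $88,450.
Offense involved a minor victim (+$22,500 flat): $88,450 + $22,500 = $110,950.
Prior failure to appear (+60%): $110,950 × 1.6 = $177,520.
Defendant has surrendered passport (−40%): $177,520 × 0.6 = $106,512.
Any prior felony conviction (+15%): $106,512 × 1.15 = $122,488.80.
$122,488.80 is within the $575,000 maximum.
$122,488.80 is at or above the $500 minimum.
Rounded to the nearest dollar: $122,489.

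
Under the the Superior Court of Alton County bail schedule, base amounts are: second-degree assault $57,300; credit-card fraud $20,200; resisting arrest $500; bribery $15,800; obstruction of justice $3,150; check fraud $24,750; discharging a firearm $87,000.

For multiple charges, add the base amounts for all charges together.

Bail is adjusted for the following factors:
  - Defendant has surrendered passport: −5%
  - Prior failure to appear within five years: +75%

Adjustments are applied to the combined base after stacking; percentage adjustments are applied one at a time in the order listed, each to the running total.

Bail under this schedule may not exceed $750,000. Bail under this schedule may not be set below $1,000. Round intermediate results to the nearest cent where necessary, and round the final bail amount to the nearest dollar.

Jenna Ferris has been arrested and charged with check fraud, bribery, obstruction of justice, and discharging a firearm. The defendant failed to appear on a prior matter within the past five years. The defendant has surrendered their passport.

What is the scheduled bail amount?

$217,289

Base amounts from the schedule: check fraud $24,750; bribery $15,800; obstruction of justice $3,150; discharging a firearm $87,000.
Stacking rule: sum of all bases. $24,750 + $15,800 + $3,150 + $87,000 = $130,700.
Defendant has surrendered passport (−5%): $130,700 × 0.95 = $124,165.
Prior failure to appear within five years (+75%): $124,165 × 1.75 = $217,288.75.
$217,288.75 is within the $750,000 maximum.
$217,288.75 is at or above the $1,000 minimum.
Rounded to the nearest dollar: $217,289.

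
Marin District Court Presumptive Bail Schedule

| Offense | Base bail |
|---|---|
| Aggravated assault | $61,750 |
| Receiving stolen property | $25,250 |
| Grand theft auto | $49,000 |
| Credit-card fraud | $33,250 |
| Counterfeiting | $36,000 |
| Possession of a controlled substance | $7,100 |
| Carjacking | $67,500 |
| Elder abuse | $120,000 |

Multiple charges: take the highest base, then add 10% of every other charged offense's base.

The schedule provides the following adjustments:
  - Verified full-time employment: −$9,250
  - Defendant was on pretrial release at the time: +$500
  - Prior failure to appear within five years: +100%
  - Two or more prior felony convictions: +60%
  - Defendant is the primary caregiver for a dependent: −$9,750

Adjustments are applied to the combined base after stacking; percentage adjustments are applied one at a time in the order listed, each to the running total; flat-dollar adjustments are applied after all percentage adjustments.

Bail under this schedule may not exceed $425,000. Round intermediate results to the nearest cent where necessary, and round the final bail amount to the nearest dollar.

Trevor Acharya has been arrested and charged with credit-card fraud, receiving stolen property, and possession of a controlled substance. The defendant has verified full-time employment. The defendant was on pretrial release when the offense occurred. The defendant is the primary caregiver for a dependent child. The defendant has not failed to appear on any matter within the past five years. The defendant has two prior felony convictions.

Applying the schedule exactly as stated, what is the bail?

Base amounts from the schedule: credit-card fraud $33,250; receiving stolen property $25,250; possession of a controlled substance $7,100.
Stacking rule: highest base plus 10% of each additional charge. Highest is credit-card fraud at $33,250. Additional: $25,250 × 10% = $2,525; $7,100 × 10% = $710. Combined base = $33,250 + $3,235 = $36,485.
Two or more prior felony convictions (+60%): $36,485 × 1.6 = $58,376.
Verified full-time employment (−$9,250 flat): $58,376 − $9,250 = $49,126.
Defendant was on pretrial release at the time (+$500 flat): $49,126 + $500 = $49,626.
Defendant is the primary caregiver for a dependent (−$9,750 flat): $49,626 − $9,750 = $39,876.
$39,876 is within the $425,000 maximum.

$39,876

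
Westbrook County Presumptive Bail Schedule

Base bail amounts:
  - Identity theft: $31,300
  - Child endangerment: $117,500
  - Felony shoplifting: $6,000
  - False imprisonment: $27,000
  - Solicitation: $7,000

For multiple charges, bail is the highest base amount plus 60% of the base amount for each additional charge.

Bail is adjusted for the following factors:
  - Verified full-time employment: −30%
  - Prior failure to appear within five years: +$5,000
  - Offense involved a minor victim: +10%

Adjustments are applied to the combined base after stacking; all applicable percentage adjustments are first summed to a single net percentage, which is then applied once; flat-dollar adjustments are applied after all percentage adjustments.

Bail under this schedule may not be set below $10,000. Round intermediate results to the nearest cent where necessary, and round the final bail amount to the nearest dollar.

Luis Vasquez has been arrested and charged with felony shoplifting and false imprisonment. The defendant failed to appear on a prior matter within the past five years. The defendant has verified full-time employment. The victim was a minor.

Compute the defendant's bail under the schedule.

Base amounts from the schedule: felony shoplifting $6,000; false imprisonment $27,000.
Stacking rule: highest base plus 60% of each additional charge. Highest is false imprisonment at $27,000. Additional: $6,000 × 60% = $3,600. Combined base = $27,000 + $3,600 = $30,600.
Net percentage adjustment: −30% +10% = −20%. $30,600 × 0.8 = $24,480.
Prior failure to appear within five years (+$5,000 flat): $24,480 + $5,000 = $29,480.
$29,480 is at or above the $10,000 minimum.

$29,480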